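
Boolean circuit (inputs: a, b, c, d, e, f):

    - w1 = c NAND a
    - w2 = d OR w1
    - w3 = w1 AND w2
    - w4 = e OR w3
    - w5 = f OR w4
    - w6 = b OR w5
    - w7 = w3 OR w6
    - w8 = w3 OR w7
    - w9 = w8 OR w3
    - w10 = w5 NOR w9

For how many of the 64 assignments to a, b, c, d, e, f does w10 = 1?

2

w10 = w5 NOR w9 must be 1, so both w5 = 0 and w9 = 0.
w5 = f OR w4 must be 0, so both f = 0 and w4 = 0.
w9 = w8 OR w3 must be 0, so both w8 = 0 and w3 = 0.
Satisfying assignments:
  a=1, b=0, c=1, d=0, e=0, f=0
  a=1, b=0, c=1, d=1, e=0, f=0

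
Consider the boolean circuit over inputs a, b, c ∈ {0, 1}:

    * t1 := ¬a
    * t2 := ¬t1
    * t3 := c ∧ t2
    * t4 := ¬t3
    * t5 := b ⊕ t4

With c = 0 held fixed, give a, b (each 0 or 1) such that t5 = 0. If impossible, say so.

Check with c = 0 and a=1, b=1:
t1 = ¬a = ¬1 = 0
t2 = ¬t1 = ¬0 = 1
t3 = c ∧ t2 = 0 ∧ 1 = 0
t4 = ¬t3 = ¬0 = 1
t5 = b ⊕ t4 = 1 ⊕ 1 = 0
So t5 = 0.

a=1 b=1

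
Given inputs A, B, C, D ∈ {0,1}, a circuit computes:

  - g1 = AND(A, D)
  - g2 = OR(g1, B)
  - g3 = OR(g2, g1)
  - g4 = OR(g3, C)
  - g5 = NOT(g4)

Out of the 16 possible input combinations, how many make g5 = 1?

g5 = NOT(g4) must be 1, so g4 = 0.
Satisfying assignments:
  A=0, B=0, C=0, D=0
  A=0, B=0, C=0, D=1
  A=1, B=0, C=0, D=0

3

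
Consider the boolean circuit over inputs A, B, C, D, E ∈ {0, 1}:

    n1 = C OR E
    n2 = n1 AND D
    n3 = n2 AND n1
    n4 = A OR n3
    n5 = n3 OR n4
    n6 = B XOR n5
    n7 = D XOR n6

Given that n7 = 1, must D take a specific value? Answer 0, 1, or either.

Both values of D occur among assignments with n7 = 1:
  D=0: A=0, B=1, C=0, D=0, E=0
  D=1: A=0, B=0, C=0, D=1, E=0

either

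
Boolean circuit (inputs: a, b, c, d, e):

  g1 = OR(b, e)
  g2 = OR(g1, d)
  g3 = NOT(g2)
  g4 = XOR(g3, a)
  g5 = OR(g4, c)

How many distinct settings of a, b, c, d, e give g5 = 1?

g5 = OR(g4, c) must be 1, so at least one of g4, c is 1.
Enumerating the 32 input combinations, 24 give g5 = 1 and 8 give g5 = 0.

24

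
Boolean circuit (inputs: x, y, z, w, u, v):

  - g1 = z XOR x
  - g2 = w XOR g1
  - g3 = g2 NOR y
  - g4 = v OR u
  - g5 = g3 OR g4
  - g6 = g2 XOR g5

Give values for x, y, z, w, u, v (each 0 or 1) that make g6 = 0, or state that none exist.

x=0 y=0 z=0 w=1 u=1 v=1

g6 = g2 XOR g5 must be 0, so g2 and g5 are equal.
Check with x=0 y=0 z=0 w=1 u=1 v=1:
g1 = z XOR x = 0 XOR 0 = 0
g2 = w XOR g1 = 1 XOR 0 = 1
g3 = g2 NOR y = 1 NOR 0 = 0
g4 = v OR u = 1 OR 1 = 1
g5 = g3 OR g4 = 0 OR 1 = 1
g6 = g2 XOR g5 = 1 XOR 1 = 0
So g6 = 0 as required.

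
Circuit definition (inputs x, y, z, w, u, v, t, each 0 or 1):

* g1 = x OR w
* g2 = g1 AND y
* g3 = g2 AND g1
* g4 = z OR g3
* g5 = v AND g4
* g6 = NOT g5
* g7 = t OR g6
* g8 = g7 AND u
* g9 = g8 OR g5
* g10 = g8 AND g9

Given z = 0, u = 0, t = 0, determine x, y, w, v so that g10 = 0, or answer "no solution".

x=1 y=0 w=1 v=1

Check with z = 0, u = 0, t = 0 and x=1, y=0, w=1, v=1:
g1 = x OR w = 1 OR 1 = 1
g2 = g1 AND y = 1 AND 0 = 0
g3 = g2 AND g1 = 0 AND 1 = 0
g4 = z OR g3 = 0 OR 0 = 0
g5 = v AND g4 = 1 AND 0 = 0
g6 = NOT g5 = NOT 0 = 1
g7 = t OR g6 = 0 OR 1 = 1
g8 = g7 AND u = 1 AND 0 = 0
g9 = g8 OR g5 = 0 OR 0 = 0
g10 = g8 AND g9 = 0 AND 0 = 0
So g10 = 0.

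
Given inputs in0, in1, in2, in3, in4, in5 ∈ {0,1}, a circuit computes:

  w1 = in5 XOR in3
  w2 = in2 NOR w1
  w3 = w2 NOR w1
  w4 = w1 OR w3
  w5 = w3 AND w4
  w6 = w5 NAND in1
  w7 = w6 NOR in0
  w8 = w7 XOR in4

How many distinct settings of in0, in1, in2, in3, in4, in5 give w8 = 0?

w8 = w7 XOR in4 must be 0, so w7 and in4 are equal.
Enumerating the 64 input combinations, 32 give w8 = 0 and 32 give w8 = 1.

32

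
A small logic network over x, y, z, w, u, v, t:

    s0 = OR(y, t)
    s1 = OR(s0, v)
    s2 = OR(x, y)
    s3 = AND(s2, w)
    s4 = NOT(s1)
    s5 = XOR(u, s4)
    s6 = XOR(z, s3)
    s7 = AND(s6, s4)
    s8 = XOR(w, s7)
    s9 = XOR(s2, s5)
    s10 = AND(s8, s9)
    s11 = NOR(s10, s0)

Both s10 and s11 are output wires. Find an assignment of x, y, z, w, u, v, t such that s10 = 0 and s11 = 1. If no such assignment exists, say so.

x=1, y=0, z=0, w=1, u=1, v=1, t=0

Check with x=1, y=0, z=0, w=1, u=1, v=1, t=0:
s0 = OR(y, t) = OR(0, 0) = 0
s1 = OR(s0, v) = OR(0, 1) = 1
s2 = OR(x, y) = OR(1, 0) = 1
s3 = AND(s2, w) = AND(1, 1) = 1
s4 = NOT(s1) = NOT 1 = 0
s5 = XOR(u, s4) = XOR(1, 0) = 1
s6 = XOR(z, s3) = XOR(0, 1) = 1
s7 = AND(s6, s4) = AND(1, 0) = 0
s8 = XOR(w, s7) = XOR(1, 0) = 1
s9 = XOR(s2, s5) = XOR(1, 1) = 0
s10 = AND(s8, s9) = AND(1, 0) = 0
s11 = NOR(s10, s0) = NOR(0, 0) = 1
So s10 = 0 and s11 = 1.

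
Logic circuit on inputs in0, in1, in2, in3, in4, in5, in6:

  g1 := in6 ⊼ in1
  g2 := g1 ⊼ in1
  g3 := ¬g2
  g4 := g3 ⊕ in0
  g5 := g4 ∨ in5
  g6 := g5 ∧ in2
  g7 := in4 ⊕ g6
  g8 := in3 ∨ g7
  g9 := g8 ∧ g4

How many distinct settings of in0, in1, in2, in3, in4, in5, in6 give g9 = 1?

48

g9 = g8 ∧ g4 must be 1, so both g8 = 1 and g4 = 1.
Enumerating the 128 input combinations, 48 give g9 = 1 and 80 give g9 = 0.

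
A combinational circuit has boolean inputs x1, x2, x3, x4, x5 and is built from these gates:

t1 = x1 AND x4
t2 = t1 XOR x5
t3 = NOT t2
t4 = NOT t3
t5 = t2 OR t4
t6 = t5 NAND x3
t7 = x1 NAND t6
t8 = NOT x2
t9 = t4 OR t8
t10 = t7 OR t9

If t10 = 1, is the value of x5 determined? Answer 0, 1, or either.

Both values of x5 occur among assignments with t10 = 1:
  x5=0: x1=0, x2=0, x3=0, x4=0, x5=0
  x5=1: x1=0, x2=0, x3=0, x4=0, x5=1

either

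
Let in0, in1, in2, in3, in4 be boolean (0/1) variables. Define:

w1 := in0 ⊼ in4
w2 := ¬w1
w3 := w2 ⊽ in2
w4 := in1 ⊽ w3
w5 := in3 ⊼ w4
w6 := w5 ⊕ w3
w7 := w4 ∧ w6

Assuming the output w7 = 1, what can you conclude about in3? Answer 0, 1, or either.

0

w7 = w4 ∧ w6 must be 1, so both w4 = 1 and w6 = 1.
w4 = in1 ⊽ w3 must be 1, so both in1 = 0 and w3 = 0.
Every assignment with w7 = 1 has in3 = 0; there are 5 such assignment(s).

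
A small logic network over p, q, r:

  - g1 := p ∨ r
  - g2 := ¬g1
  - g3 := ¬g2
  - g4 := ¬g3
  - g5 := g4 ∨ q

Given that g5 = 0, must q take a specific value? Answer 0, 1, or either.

0

g5 = g4 ∨ q must be 0, so both g4 = 0 and q = 0.
g4 = ¬g3 must be 0, so g3 = 1.
Every assignment with g5 = 0 has q = 0; there are 3 such assignment(s).
  p=0, q=0, r=1
  p=1, q=0, r=0
  p=1, q=0, r=1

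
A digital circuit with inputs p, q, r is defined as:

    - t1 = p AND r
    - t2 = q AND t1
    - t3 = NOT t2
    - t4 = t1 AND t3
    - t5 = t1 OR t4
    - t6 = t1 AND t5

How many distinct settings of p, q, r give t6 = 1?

2

t6 = t1 AND t5 must be 1, so both t1 = 1 and t5 = 1.
Satisfying assignments:
  p=1, q=0, r=1
  p=1, q=1, r=1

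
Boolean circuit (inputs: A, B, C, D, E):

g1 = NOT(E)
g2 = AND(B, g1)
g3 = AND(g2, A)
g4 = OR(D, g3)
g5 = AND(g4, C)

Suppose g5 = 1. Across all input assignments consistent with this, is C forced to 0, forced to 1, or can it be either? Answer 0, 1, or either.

1

g5 = AND(g4, C) must be 1, so both g4 = 1 and C = 1.
g4 = OR(D, g3) must be 1, so at least one of D, g3 is 1.
Every assignment with g5 = 1 has C = 1; there are 9 such assignment(s).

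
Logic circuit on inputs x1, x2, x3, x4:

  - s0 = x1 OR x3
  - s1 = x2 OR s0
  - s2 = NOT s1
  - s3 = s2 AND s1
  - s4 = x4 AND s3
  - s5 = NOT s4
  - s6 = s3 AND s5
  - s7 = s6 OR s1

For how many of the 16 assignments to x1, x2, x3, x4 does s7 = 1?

s7 = s6 OR s1 must be 1, so at least one of s6, s1 is 1.
Enumerating the 16 input combinations, 14 give s7 = 1 and 2 give s7 = 0.

14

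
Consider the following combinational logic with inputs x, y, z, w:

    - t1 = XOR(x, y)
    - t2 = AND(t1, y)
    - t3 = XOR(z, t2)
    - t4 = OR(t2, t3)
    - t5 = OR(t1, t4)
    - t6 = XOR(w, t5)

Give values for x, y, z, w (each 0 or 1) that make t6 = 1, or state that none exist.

x=1 y=1 z=1 w=0

t6 = XOR(w, t5) must be 1, so w and t5 differ.
Check with x=1 y=1 z=1 w=0:
t1 = XOR(x, y) = XOR(1, 1) = 0
t2 = AND(t1, y) = AND(0, 1) = 0
t3 = XOR(z, t2) = XOR(1, 0) = 1
t4 = OR(t2, t3) = OR(0, 1) = 1
t5 = OR(t1, t4) = OR(0, 1) = 1
t6 = XOR(w, t5) = XOR(0, 1) = 1
So t6 = 1 as required.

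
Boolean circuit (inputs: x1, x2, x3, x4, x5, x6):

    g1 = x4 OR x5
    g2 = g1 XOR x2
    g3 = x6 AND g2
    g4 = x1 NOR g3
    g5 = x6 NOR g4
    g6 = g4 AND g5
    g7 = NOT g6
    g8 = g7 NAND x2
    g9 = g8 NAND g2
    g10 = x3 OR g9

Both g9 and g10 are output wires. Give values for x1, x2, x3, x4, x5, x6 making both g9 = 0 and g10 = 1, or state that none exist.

Check with x1=0, x2=0, x3=1, x4=1, x5=0, x6=1:
g1 = x4 OR x5 = 1 OR 0 = 1
g2 = g1 XOR x2 = 1 XOR 0 = 1
g3 = x6 AND g2 = 1 AND 1 = 1
g4 = x1 NOR g3 = 0 NOR 1 = 0
g5 = x6 NOR g4 = 1 NOR 0 = 0
g6 = g4 AND g5 = 0 AND 0 = 0
g7 = NOT g6 = NOT 0 = 1
g8 = g7 NAND x2 = 1 NAND 0 = 1
g9 = g8 NAND g2 = 1 NAND 1 = 0
g10 = x3 OR g9 = 1 OR 0 = 1
So g9 = 0 and g10 = 1.

x1=0, x2=0, x3=1, x4=1, x5=0, x6=1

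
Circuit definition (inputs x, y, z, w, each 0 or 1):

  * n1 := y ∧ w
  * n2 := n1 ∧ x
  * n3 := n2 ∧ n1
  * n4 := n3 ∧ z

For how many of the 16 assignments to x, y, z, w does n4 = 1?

n4 = n3 ∧ z must be 1, so both n3 = 1 and z = 1.
n3 = n2 ∧ n1 must be 1, so both n2 = 1 and n1 = 1.
n2 = n1 ∧ x must be 1, so both n1 = 1 and x = 1.
Enumerating the 16 input combinations, 1 give n4 = 1 and 15 give n4 = 0.

1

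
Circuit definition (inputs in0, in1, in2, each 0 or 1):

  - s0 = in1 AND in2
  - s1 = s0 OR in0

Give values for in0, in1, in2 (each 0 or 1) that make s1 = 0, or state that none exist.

s1 = s0 OR in0 must be 0, so both s0 = 0 and in0 = 0.
s0 = in1 AND in2 must be 0, so at least one of in1, in2 is 0.
Check with in0=0 in1=1 in2=0:
s0 = in1 AND in2 = 1 AND 0 = 0
s1 = s0 OR in0 = 0 OR 0 = 0
So s1 = 0 as required.

in0=0 in1=1 in2=0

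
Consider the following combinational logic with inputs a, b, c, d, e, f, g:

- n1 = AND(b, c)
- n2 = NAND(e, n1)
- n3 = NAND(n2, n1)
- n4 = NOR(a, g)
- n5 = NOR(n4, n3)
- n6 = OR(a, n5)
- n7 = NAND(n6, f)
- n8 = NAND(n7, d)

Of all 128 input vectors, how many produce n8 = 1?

n8 = NAND(n7, d) must be 1, so at least one of n7, d is 0.
Enumerating the 128 input combinations, 81 give n8 = 1 and 47 give n8 = 0.

81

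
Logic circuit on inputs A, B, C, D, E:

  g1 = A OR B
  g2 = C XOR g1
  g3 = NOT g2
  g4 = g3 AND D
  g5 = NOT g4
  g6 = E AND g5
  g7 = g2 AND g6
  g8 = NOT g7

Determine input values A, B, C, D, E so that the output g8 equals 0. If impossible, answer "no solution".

Check with A=1, B=0, C=0, D=1, E=1:
g1 = A OR B = 1 OR 0 = 1
g2 = C XOR g1 = 0 XOR 1 = 1
g3 = NOT g2 = NOT 1 = 0
g4 = g3 AND D = 0 AND 1 = 0
g5 = NOT g4 = NOT 0 = 1
g6 = E AND g5 = 1 AND 1 = 1
g7 = g2 AND g6 = 1 AND 1 = 1
g8 = NOT g7 = NOT 1 = 0
So g8 = 0 as required.

A=1, B=0, C=0, D=1, E=1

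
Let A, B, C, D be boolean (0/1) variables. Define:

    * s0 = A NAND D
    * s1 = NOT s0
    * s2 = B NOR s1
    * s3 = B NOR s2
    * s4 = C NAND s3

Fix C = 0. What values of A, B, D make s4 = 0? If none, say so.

With C = 0 fixed, none of the 8 settings of A, B, D give s4 = 0.
For example, with A=0, B=1, D=0:
s0 = A NAND D = 0 NAND 0 = 1
s1 = NOT s0 = NOT 1 = 0
s2 = B NOR s1 = 1 NOR 0 = 0
s3 = B NOR s2 = 1 NOR 0 = 0
s4 = C NAND s3 = 0 NAND 0 = 1
giving s4 = 1 ≠ 0.

no solution exists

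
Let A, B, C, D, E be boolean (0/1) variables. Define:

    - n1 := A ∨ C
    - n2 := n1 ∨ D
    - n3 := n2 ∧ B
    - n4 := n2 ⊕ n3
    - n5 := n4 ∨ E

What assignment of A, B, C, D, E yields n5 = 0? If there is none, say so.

A=1, B=1, C=1, D=1, E=0

n5 = n4 ∨ E must be 0, so both n4 = 0 and E = 0.
n4 = n2 ⊕ n3 must be 0, so n2 and n3 are equal.
Check with A=1, B=1, C=1, D=1, E=0:
n1 = A ∨ C = 1 ∨ 1 = 1
n2 = n1 ∨ D = 1 ∨ 1 = 1
n3 = n2 ∧ B = 1 ∧ 1 = 1
n4 = n2 ⊕ n3 = 1 ⊕ 1 = 0
n5 = n4 ∨ E = 0 ∨ 0 = 0
So n5 = 0 as required.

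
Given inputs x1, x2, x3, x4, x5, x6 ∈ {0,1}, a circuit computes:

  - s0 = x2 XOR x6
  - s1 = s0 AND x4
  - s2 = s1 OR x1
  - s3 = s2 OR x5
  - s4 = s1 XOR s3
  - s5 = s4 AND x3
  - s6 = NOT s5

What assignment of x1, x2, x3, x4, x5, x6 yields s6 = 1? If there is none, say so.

s6 = NOT s5 must be 1, so s5 = 0.
Check with x1=1, x2=0, x3=1, x4=1, x5=1, x6=1:
s0 = x2 XOR x6 = 0 XOR 1 = 1
s1 = s0 AND x4 = 1 AND 1 = 1
s2 = s1 OR x1 = 1 OR 1 = 1
s3 = s2 OR x5 = 1 OR 1 = 1
s4 = s1 XOR s3 = 1 XOR 1 = 0
s5 = s4 AND x3 = 0 AND 1 = 0
s6 = NOT s5 = NOT 0 = 1
So s6 = 1 as required.

x1=1, x2=0, x3=1, x4=1, x5=1, x6=1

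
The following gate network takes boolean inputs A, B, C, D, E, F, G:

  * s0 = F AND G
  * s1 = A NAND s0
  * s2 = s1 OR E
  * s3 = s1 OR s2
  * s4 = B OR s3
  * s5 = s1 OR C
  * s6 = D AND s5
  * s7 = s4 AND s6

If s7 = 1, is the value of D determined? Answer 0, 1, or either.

s7 = s4 AND s6 must be 1, so both s4 = 1 and s6 = 1.
Every assignment with s7 = 1 has D = 1; there are 59 such assignment(s).

1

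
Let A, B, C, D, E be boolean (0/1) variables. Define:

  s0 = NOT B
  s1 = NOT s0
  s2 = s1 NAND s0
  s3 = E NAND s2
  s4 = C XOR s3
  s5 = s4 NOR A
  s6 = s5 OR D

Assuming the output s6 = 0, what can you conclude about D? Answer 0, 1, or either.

s6 = s5 OR D must be 0, so both s5 = 0 and D = 0.
Every assignment with s6 = 0 has D = 0; there are 12 such assignment(s).

0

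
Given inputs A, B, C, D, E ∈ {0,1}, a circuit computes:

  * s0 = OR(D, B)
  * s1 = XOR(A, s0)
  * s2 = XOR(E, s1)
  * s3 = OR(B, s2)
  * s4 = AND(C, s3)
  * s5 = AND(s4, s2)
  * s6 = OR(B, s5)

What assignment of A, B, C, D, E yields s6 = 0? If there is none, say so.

A=0, B=0, C=0, D=0, E=1

s6 = OR(B, s5) must be 0, so both B = 0 and s5 = 0.
s5 = AND(s4, s2) must be 0, so at least one of s4, s2 is 0.
Check with A=0, B=0, C=0, D=0, E=1:
s0 = OR(D, B) = OR(0, 0) = 0
s1 = XOR(A, s0) = XOR(0, 0) = 0
s2 = XOR(E, s1) = XOR(1, 0) = 1
s3 = OR(B, s2) = OR(0, 1) = 1
s4 = AND(C, s3) = AND(0, 1) = 0
s5 = AND(s4, s2) = AND(0, 1) = 0
s6 = OR(B, s5) = OR(0, 0) = 0
So s6 = 0 as required.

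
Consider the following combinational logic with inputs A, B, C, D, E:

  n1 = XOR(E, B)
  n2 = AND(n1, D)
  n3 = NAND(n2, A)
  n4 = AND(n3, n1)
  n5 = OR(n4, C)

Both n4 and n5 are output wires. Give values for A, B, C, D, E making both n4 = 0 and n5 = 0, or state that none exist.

A=1 B=0 C=0 D=0 E=0

Check with A=1 B=0 C=0 D=0 E=0:
n1 = XOR(E, B) = XOR(0, 0) = 0
n2 = AND(n1, D) = AND(0, 0) = 0
n3 = NAND(n2, A) = NAND(0, 1) = 1
n4 = AND(n3, n1) = AND(1, 0) = 0
n5 = OR(n4, C) = OR(0, 0) = 0
So n4 = 0 and n5 = 0.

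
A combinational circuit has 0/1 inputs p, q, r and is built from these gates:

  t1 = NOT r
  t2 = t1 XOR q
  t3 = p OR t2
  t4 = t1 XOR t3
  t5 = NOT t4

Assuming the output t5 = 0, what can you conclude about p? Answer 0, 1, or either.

either

Both values of p occur among assignments with t5 = 0:
  p=0: p=0, q=1, r=0
  p=1: p=1, q=0, r=1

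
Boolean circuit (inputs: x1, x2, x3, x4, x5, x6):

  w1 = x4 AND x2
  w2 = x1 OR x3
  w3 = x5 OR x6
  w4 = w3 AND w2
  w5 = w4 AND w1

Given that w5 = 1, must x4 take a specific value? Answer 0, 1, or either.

w5 = w4 AND w1 must be 1, so both w4 = 1 and w1 = 1.
Every assignment with w5 = 1 has x4 = 1; there are 9 such assignment(s).

1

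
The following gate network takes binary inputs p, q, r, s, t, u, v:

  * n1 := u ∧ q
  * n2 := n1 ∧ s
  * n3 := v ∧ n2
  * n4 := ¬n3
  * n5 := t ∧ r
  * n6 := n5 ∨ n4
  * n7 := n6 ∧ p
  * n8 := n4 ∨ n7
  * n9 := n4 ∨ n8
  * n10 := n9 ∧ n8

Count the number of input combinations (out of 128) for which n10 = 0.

7

n10 = n9 ∧ n8 must be 0, so at least one of n9, n8 is 0.
Enumerating the 128 input combinations, 7 give n10 = 0 and 121 give n10 = 1.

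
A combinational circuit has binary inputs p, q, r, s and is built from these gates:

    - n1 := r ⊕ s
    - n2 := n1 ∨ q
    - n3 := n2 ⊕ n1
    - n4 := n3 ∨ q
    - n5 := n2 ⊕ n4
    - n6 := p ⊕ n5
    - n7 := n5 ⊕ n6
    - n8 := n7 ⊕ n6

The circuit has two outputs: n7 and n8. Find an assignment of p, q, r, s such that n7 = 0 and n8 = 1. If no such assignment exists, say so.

Check with p=0, q=0, r=1, s=0:
n1 = r ⊕ s = 1 ⊕ 0 = 1
n2 = n1 ∨ q = 1 ∨ 0 = 1
n3 = n2 ⊕ n1 = 1 ⊕ 1 = 0
n4 = n3 ∨ q = 0 ∨ 0 = 0
n5 = n2 ⊕ n4 = 1 ⊕ 0 = 1
n6 = p ⊕ n5 = 0 ⊕ 1 = 1
n7 = n5 ⊕ n6 = 1 ⊕ 1 = 0
n8 = n7 ⊕ n6 = 0 ⊕ 1 = 1
So n7 = 0 and n8 = 1.

p=0, q=0, r=1, s=0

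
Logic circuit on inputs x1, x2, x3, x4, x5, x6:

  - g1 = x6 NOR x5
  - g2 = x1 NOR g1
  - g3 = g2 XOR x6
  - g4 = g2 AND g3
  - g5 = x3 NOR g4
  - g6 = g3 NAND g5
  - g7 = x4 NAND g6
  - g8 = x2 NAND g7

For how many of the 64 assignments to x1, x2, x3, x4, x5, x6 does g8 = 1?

g8 = x2 NAND g7 must be 1, so at least one of x2, g7 is 0.
Enumerating the 64 input combinations, 46 give g8 = 1 and 18 give g8 = 0.

46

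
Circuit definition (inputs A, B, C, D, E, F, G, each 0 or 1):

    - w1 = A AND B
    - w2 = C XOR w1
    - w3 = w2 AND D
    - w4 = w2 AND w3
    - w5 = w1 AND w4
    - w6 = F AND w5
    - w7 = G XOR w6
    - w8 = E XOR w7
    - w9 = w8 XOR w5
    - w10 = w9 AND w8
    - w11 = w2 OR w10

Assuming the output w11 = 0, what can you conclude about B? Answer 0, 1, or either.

either

Both values of B occur among assignments with w11 = 0:
  B=0: A=0, B=0, C=0, D=0, E=0, F=0, G=0
  B=1: A=0, B=1, C=0, D=0, E=0, F=0, G=0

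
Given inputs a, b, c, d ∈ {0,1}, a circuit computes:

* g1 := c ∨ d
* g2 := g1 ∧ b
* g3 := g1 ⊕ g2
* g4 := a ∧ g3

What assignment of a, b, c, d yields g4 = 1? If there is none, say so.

a=1 b=0 c=1 d=0

g4 = a ∧ g3 must be 1, so both a = 1 and g3 = 1.
g3 = g1 ⊕ g2 must be 1, so g1 and g2 differ.
Check with a=1 b=0 c=1 d=0:
g1 = c ∨ d = 1 ∨ 0 = 1
g2 = g1 ∧ b = 1 ∧ 0 = 0
g3 = g1 ⊕ g2 = 1 ⊕ 0 = 1
g4 = a ∧ g3 = 1 ∧ 1 = 1
So g4 = 1 as required.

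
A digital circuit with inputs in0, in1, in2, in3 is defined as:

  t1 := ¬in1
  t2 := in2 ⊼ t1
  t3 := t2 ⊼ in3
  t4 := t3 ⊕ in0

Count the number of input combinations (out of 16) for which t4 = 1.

8

t4 = t3 ⊕ in0 must be 1, so t3 and in0 differ.
Enumerating the 16 input combinations, 8 give t4 = 1 and 8 give t4 = 0.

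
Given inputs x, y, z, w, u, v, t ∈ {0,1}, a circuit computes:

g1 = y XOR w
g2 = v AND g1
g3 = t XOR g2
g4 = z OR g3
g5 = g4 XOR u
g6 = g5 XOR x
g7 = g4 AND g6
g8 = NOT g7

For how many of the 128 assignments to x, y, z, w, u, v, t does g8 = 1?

g8 = NOT g7 must be 1, so g7 = 0.
g7 = g4 AND g6 must be 0, so at least one of g4, g6 is 0.
Enumerating the 128 input combinations, 80 give g8 = 1 and 48 give g8 = 0.

80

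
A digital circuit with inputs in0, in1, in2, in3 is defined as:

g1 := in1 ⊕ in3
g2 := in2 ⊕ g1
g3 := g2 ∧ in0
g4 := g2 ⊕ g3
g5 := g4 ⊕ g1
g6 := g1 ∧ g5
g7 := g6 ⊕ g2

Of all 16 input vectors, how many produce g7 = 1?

10

g7 = g6 ⊕ g2 must be 1, so g6 and g2 differ.
Enumerating the 16 input combinations, 10 give g7 = 1 and 6 give g7 = 0.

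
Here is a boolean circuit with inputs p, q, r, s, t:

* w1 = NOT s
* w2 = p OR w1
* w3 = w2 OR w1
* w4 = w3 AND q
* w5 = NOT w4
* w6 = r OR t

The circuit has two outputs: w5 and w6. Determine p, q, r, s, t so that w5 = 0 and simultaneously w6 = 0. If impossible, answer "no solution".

p=0, q=1, r=0, s=0, t=0

Check with p=0, q=1, r=0, s=0, t=0:
w1 = NOT s = NOT 0 = 1
w2 = p OR w1 = 0 OR 1 = 1
w3 = w2 OR w1 = 1 OR 1 = 1
w4 = w3 AND q = 1 AND 1 = 1
w5 = NOT w4 = NOT 1 = 0
w6 = r OR t = 0 OR 0 = 0
So w5 = 0 and w6 = 0.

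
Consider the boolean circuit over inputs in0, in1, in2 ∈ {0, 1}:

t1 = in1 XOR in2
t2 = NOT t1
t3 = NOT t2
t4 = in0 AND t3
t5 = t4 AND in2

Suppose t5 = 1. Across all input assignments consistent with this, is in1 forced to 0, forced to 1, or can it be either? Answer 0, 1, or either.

t5 = t4 AND in2 must be 1, so both t4 = 1 and in2 = 1.
t4 = in0 AND t3 must be 1, so both in0 = 1 and t3 = 1.
Every assignment with t5 = 1 has in1 = 0; there are 1 such assignment(s).
  in0=1, in1=0, in2=1

0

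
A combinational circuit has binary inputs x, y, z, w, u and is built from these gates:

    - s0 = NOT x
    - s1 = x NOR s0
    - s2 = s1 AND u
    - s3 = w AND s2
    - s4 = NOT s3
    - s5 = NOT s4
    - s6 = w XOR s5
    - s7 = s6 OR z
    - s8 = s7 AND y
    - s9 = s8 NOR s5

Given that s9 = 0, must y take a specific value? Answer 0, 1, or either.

1

s9 = s8 NOR s5 must be 0, so at least one of s8, s5 is 1.
Every assignment with s9 = 0 has y = 1; there are 12 such assignment(s).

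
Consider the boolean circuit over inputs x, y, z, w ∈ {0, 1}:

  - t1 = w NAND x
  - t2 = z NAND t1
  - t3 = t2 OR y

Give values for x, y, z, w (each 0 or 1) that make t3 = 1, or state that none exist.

t3 = t2 OR y must be 1, so at least one of t2, y is 1.
Check with x=1, y=0, z=0, w=0:
t1 = w NAND x = 0 NAND 1 = 1
t2 = z NAND t1 = 0 NAND 1 = 1
t3 = t2 OR y = 1 OR 0 = 1
So t3 = 1 as required.

x=1, y=0, z=0, w=0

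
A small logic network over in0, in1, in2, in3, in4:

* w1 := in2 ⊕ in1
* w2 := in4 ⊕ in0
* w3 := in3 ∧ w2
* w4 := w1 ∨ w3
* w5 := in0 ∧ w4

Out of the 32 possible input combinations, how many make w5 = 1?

10

w5 = in0 ∧ w4 must be 1, so both in0 = 1 and w4 = 1.
Enumerating the 32 input combinations, 10 give w5 = 1 and 22 give w5 = 0.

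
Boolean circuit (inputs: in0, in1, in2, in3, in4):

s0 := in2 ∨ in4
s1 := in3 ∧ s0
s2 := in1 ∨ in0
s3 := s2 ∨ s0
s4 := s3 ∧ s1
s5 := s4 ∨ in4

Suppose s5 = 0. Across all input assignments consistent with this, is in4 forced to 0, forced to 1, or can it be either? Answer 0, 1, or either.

0

s5 = s4 ∨ in4 must be 0, so both s4 = 0 and in4 = 0.
s4 = s3 ∧ s1 must be 0, so at least one of s3, s1 is 0.
Every assignment with s5 = 0 has in4 = 0; there are 12 such assignment(s).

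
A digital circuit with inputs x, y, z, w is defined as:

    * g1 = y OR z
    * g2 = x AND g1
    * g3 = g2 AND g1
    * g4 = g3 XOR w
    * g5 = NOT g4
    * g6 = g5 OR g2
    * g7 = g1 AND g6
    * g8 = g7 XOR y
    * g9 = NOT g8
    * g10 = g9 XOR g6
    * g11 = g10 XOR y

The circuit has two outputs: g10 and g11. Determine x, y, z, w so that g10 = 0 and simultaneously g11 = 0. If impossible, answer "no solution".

x=1, y=0, z=0, w=0

Check with x=1, y=0, z=0, w=0:
g1 = y OR z = 0 OR 0 = 0
g2 = x AND g1 = 1 AND 0 = 0
g3 = g2 AND g1 = 0 AND 0 = 0
g4 = g3 XOR w = 0 XOR 0 = 0
g5 = NOT g4 = NOT 0 = 1
g6 = g5 OR g2 = 1 OR 0 = 1
g7 = g1 AND g6 = 0 AND 1 = 0
g8 = g7 XOR y = 0 XOR 0 = 0
g9 = NOT g8 = NOT 0 = 1
g10 = g9 XOR g6 = 1 XOR 1 = 0
g11 = g10 XOR y = 0 XOR 0 = 0
So g10 = 0 and g11 = 0.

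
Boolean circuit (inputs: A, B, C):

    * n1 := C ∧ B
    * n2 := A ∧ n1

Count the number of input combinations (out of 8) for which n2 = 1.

1

n2 = A ∧ n1 must be 1, so both A = 1 and n1 = 1.
n1 = C ∧ B must be 1, so both C = 1 and B = 1.
Satisfying assignments:
  A=1, B=1, C=1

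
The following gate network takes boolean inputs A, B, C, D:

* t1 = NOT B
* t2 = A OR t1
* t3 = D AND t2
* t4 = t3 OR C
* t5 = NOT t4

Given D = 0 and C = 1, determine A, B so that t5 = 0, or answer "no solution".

A=1 B=0

t5 = NOT t4 must be 0, so t4 = 1.
Check with D = 0 and C = 1 and A=1, B=0:
t1 = NOT B = NOT 0 = 1
t2 = A OR t1 = 1 OR 1 = 1
t3 = D AND t2 = 0 AND 1 = 0
t4 = t3 OR C = 0 OR 1 = 1
t5 = NOT t4 = NOT 1 = 0
So t5 = 0.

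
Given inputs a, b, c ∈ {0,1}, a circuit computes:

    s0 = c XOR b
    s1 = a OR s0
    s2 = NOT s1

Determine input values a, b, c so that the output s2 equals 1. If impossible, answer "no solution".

s2 = NOT s1 must be 1, so s1 = 0.
s1 = a OR s0 must be 0, so both a = 0 and s0 = 0.
Check with a=0, b=1, c=1:
s0 = c XOR b = 1 XOR 1 = 0
s1 = a OR s0 = 0 OR 0 = 0
s2 = NOT s1 = NOT 0 = 1
So s2 = 1 as required.

a=0, b=1, c=1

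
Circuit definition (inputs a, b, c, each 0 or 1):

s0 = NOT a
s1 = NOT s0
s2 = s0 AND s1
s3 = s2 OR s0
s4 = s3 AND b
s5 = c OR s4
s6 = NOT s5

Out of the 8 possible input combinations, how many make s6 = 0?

s6 = NOT s5 must be 0, so s5 = 1.
Enumerating the 8 input combinations, 5 give s6 = 0 and 3 give s6 = 1.

5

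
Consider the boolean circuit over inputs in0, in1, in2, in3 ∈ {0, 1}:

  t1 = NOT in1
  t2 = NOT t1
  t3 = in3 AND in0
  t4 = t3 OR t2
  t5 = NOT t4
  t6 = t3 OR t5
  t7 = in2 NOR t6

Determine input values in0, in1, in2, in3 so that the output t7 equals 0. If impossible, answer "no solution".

in0=1, in1=0, in2=0, in3=1

t7 = in2 NOR t6 must be 0, so at least one of in2, t6 is 1.
Check with in0=1, in1=0, in2=0, in3=1:
t1 = NOT in1 = NOT 0 = 1
t2 = NOT t1 = NOT 1 = 0
t3 = in3 AND in0 = 1 AND 1 = 1
t4 = t3 OR t2 = 1 OR 0 = 1
t5 = NOT t4 = NOT 1 = 0
t6 = t3 OR t5 = 1 OR 0 = 1
t7 = in2 NOR t6 = 0 NOR 1 = 0
So t7 = 0 as required.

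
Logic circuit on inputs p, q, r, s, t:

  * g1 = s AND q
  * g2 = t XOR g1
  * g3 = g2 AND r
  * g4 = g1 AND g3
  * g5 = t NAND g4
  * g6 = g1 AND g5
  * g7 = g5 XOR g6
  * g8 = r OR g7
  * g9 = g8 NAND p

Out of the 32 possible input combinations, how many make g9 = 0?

14

g9 = g8 NAND p must be 0, so both g8 = 1 and p = 1.
g8 = r OR g7 must be 1, so at least one of r, g7 is 1.
Enumerating the 32 input combinations, 14 give g9 = 0 and 18 give g9 = 1.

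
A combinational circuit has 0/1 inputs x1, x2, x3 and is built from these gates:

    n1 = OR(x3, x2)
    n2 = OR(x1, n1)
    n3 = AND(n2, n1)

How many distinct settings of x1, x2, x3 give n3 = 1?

6

n3 = AND(n2, n1) must be 1, so both n2 = 1 and n1 = 1.
n2 = OR(x1, n1) must be 1, so at least one of x1, n1 is 1.
Satisfying assignments:
  x1=0, x2=0, x3=1
  x1=0, x2=1, x3=0
  x1=0, x2=1, x3=1
  x1=1, x2=0, x3=1
  x1=1, x2=1, x3=0
  x1=1, x2=1, x3=1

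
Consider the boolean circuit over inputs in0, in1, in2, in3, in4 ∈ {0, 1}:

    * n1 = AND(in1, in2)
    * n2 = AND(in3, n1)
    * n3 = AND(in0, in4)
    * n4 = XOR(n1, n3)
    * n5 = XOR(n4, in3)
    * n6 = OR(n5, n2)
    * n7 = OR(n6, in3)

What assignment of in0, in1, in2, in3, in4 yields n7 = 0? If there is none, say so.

in0=1, in1=1, in2=0, in3=0, in4=0

Check with in0=1, in1=1, in2=0, in3=0, in4=0:
n1 = AND(in1, in2) = AND(1, 0) = 0
n2 = AND(in3, n1) = AND(0, 0) = 0
n3 = AND(in0, in4) = AND(1, 0) = 0
n4 = XOR(n1, n3) = XOR(0, 0) = 0
n5 = XOR(n4, in3) = XOR(0, 0) = 0
n6 = OR(n5, n2) = OR(0, 0) = 0
n7 = OR(n6, in3) = OR(0, 0) = 0
So n7 = 0 as required.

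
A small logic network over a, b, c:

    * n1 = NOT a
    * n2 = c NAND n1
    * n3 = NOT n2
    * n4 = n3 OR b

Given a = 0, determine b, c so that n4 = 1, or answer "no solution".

Check with a = 0 and b=1, c=0:
n1 = NOT a = NOT 0 = 1
n2 = c NAND n1 = 0 NAND 1 = 1
n3 = NOT n2 = NOT 1 = 0
n4 = n3 OR b = 0 OR 1 = 1
So n4 = 1.

b=1 c=0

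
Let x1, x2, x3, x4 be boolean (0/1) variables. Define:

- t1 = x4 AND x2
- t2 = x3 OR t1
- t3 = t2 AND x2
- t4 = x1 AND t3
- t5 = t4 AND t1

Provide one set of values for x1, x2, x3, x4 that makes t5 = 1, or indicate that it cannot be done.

x1=1, x2=1, x3=0, x4=1

Check with x1=1, x2=1, x3=0, x4=1:
t1 = x4 AND x2 = 1 AND 1 = 1
t2 = x3 OR t1 = 0 OR 1 = 1
t3 = t2 AND x2 = 1 AND 1 = 1
t4 = x1 AND t3 = 1 AND 1 = 1
t5 = t4 AND t1 = 1 AND 1 = 1
So t5 = 1 as required.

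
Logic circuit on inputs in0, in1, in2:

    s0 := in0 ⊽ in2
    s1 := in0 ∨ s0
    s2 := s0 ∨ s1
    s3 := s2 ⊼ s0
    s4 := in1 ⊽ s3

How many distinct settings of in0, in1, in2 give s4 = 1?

s4 = in1 ⊽ s3 must be 1, so both in1 = 0 and s3 = 0.
Satisfying assignments:
  in0=0, in1=0, in2=0

1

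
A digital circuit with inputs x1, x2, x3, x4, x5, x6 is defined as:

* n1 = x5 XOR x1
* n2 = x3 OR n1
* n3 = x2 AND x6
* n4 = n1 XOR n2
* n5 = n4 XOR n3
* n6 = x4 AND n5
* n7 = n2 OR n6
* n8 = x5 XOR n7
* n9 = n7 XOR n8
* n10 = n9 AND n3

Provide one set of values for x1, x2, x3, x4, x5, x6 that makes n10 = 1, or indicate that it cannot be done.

x1=0 x2=1 x3=0 x4=0 x5=1 x6=1

n10 = n9 AND n3 must be 1, so both n9 = 1 and n3 = 1.
Check with x1=0 x2=1 x3=0 x4=0 x5=1 x6=1:
n1 = x5 XOR x1 = 1 XOR 0 = 1
n2 = x3 OR n1 = 0 OR 1 = 1
n3 = x2 AND x6 = 1 AND 1 = 1
n4 = n1 XOR n2 = 1 XOR 1 = 0
n5 = n4 XOR n3 = 0 XOR 1 = 1
n6 = x4 AND n5 = 0 AND 1 = 0
n7 = n2 OR n6 = 1 OR 0 = 1
n8 = x5 XOR n7 = 1 XOR 1 = 0
n9 = n7 XOR n8 = 1 XOR 0 = 1
n10 = n9 AND n3 = 1 AND 1 = 1
So n10 = 1 as required.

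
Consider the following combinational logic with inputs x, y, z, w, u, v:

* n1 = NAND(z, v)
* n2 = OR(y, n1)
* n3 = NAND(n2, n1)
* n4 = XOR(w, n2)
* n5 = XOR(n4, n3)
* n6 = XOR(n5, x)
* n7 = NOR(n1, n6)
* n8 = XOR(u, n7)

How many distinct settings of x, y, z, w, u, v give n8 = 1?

32

n8 = XOR(u, n7) must be 1, so u and n7 differ.
Enumerating the 64 input combinations, 32 give n8 = 1 and 32 give n8 = 0.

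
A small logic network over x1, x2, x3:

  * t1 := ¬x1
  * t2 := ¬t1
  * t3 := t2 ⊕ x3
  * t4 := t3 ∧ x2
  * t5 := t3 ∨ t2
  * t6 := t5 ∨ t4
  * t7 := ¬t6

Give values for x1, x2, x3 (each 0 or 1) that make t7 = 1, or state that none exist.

x1=0, x2=1, x3=0

t7 = ¬t6 must be 1, so t6 = 0.
Check with x1=0, x2=1, x3=0:
t1 = ¬x1 = ¬0 = 1
t2 = ¬t1 = ¬1 = 0
t3 = t2 ⊕ x3 = 0 ⊕ 0 = 0
t4 = t3 ∧ x2 = 0 ∧ 1 = 0
t5 = t3 ∨ t2 = 0 ∨ 0 = 0
t6 = t5 ∨ t4 = 0 ∨ 0 = 0
t7 = ¬t6 = ¬0 = 1
So t7 = 1 as required.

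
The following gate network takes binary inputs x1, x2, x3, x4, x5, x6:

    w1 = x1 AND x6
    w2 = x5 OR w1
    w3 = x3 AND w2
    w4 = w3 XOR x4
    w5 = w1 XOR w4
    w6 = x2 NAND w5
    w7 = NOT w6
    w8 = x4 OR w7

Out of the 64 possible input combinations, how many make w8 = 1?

w8 = x4 OR w7 must be 1, so at least one of x4, w7 is 1.
Enumerating the 64 input combinations, 37 give w8 = 1 and 27 give w8 = 0.

37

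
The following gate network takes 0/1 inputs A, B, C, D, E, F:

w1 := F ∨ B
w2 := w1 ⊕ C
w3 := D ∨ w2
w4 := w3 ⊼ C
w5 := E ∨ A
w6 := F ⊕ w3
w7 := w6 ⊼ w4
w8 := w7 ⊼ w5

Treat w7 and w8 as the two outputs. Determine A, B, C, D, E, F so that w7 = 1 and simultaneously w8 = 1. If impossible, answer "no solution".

A=0 B=0 C=1 D=1 E=0 F=1

Check with A=0 B=0 C=1 D=1 E=0 F=1:
w1 = F ∨ B = 1 ∨ 0 = 1
w2 = w1 ⊕ C = 1 ⊕ 1 = 0
w3 = D ∨ w2 = 1 ∨ 0 = 1
w4 = w3 ⊼ C = 1 ⊼ 1 = 0
w5 = E ∨ A = 0 ∨ 0 = 0
w6 = F ⊕ w3 = 1 ⊕ 1 = 0
w7 = w6 ⊼ w4 = 0 ⊼ 0 = 1
w8 = w7 ⊼ w5 = 1 ⊼ 0 = 1
So w7 = 1 and w8 = 1.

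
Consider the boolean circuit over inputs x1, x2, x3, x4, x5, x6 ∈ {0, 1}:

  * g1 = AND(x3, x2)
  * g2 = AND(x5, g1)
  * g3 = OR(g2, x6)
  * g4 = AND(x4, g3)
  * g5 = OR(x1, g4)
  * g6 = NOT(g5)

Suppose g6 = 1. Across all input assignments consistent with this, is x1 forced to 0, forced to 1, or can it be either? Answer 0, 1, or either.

0

g6 = NOT(g5) must be 1, so g5 = 0.
g5 = OR(x1, g4) must be 0, so both x1 = 0 and g4 = 0.
Every assignment with g6 = 1 has x1 = 0; there are 23 such assignment(s).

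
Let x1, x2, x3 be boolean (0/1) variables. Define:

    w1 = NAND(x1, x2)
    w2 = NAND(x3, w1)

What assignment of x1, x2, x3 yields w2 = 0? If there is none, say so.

x1=1, x2=0, x3=1

w2 = NAND(x3, w1) must be 0, so both x3 = 1 and w1 = 1.
w1 = NAND(x1, x2) must be 1, so at least one of x1, x2 is 0.
Check with x1=1, x2=0, x3=1:
w1 = NAND(x1, x2) = NAND(1, 0) = 1
w2 = NAND(x3, w1) = NAND(1, 1) = 0
So w2 = 0 as required.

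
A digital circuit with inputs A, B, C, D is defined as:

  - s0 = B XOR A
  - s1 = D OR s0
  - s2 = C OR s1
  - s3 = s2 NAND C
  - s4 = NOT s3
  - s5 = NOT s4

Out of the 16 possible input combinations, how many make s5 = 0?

8

s5 = NOT s4 must be 0, so s4 = 1.
Enumerating the 16 input combinations, 8 give s5 = 0 and 8 give s5 = 1.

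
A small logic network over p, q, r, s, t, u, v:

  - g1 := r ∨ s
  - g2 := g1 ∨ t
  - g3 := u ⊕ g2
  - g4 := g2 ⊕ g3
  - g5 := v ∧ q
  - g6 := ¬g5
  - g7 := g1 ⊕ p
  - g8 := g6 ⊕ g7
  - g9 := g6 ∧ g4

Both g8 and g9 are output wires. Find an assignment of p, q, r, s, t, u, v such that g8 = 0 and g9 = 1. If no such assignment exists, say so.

Check with p=0, q=1, r=0, s=1, t=1, u=1, v=0:
g1 = r ∨ s = 0 ∨ 1 = 1
g2 = g1 ∨ t = 1 ∨ 1 = 1
g3 = u ⊕ g2 = 1 ⊕ 1 = 0
g4 = g2 ⊕ g3 = 1 ⊕ 0 = 1
g5 = v ∧ q = 0 ∧ 1 = 0
g6 = ¬g5 = ¬0 = 1
g7 = g1 ⊕ p = 1 ⊕ 0 = 1
g8 = g6 ⊕ g7 = 1 ⊕ 1 = 0
g9 = g6 ∧ g4 = 1 ∧ 1 = 1
So g8 = 0 and g9 = 1.

p=0, q=1, r=0, s=1, t=1, u=1, v=0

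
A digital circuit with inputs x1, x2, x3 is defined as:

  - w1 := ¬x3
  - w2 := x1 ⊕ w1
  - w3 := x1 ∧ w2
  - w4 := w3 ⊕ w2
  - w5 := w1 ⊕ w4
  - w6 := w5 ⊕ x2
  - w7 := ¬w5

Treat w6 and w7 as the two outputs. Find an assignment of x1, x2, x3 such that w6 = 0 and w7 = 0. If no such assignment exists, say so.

Check with x1=1, x2=1, x3=0:
w1 = ¬x3 = ¬0 = 1
w2 = x1 ⊕ w1 = 1 ⊕ 1 = 0
w3 = x1 ∧ w2 = 1 ∧ 0 = 0
w4 = w3 ⊕ w2 = 0 ⊕ 0 = 0
w5 = w1 ⊕ w4 = 1 ⊕ 0 = 1
w6 = w5 ⊕ x2 = 1 ⊕ 1 = 0
w7 = ¬w5 = ¬1 = 0
So w6 = 0 and w7 = 0.

x1=1, x2=1, x3=0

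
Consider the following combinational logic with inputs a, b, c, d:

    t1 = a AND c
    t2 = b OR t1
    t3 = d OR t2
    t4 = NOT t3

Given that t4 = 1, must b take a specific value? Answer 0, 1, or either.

t4 = NOT t3 must be 1, so t3 = 0.
t3 = d OR t2 must be 0, so both d = 0 and t2 = 0.
t2 = b OR t1 must be 0, so both b = 0 and t1 = 0.
Every assignment with t4 = 1 has b = 0; there are 3 such assignment(s).
  a=0, b=0, c=0, d=0
  a=0, b=0, c=1, d=0
  a=1, b=0, c=0, d=0

0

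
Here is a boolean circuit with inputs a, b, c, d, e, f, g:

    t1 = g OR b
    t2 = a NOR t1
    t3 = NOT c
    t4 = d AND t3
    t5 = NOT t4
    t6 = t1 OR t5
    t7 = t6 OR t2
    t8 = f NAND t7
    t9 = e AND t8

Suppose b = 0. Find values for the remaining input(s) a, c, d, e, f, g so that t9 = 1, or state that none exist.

a=1 c=0 d=0 e=1 f=0 g=1

t9 = e AND t8 must be 1, so both e = 1 and t8 = 1.
Check with b = 0 and a=1, c=0, d=0, e=1, f=0, g=1:
t1 = g OR b = 1 OR 0 = 1
t2 = a NOR t1 = 1 NOR 1 = 0
t3 = NOT c = NOT 0 = 1
t4 = d AND t3 = 0 AND 1 = 0
t5 = NOT t4 = NOT 0 = 1
t6 = t1 OR t5 = 1 OR 1 = 1
t7 = t6 OR t2 = 1 OR 0 = 1
t8 = f NAND t7 = 0 NAND 1 = 1
t9 = e AND t8 = 1 AND 1 = 1
So t9 = 1.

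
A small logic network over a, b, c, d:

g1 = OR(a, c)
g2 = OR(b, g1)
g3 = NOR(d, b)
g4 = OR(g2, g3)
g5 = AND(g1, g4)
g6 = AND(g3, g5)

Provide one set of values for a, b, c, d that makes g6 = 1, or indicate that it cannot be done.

a=0 b=0 c=1 d=0

Check with a=0 b=0 c=1 d=0:
g1 = OR(a, c) = OR(0, 1) = 1
g2 = OR(b, g1) = OR(0, 1) = 1
g3 = NOR(d, b) = NOR(0, 0) = 1
g4 = OR(g2, g3) = OR(1, 1) = 1
g5 = AND(g1, g4) = AND(1, 1) = 1
g6 = AND(g3, g5) = AND(1, 1) = 1
So g6 = 1 as required.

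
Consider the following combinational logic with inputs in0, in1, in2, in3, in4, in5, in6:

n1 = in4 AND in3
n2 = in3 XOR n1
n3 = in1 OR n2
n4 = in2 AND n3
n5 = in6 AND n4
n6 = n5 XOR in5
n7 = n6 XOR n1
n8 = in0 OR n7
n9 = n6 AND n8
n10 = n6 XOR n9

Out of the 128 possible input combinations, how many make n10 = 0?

n10 = n6 XOR n9 must be 0, so n6 and n9 are equal.
Enumerating the 128 input combinations, 120 give n10 = 0 and 8 give n10 = 1.

120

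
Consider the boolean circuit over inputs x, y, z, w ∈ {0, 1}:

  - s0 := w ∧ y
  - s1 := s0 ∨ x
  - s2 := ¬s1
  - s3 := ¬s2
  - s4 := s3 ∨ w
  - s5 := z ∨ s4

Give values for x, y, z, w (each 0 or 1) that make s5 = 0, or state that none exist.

x=0, y=1, z=0, w=0

Check with x=0, y=1, z=0, w=0:
s0 = w ∧ y = 0 ∧ 1 = 0
s1 = s0 ∨ x = 0 ∨ 0 = 0
s2 = ¬s1 = ¬0 = 1
s3 = ¬s2 = ¬1 = 0
s4 = s3 ∨ w = 0 ∨ 0 = 0
s5 = z ∨ s4 = 0 ∨ 0 = 0
So s5 = 0 as required.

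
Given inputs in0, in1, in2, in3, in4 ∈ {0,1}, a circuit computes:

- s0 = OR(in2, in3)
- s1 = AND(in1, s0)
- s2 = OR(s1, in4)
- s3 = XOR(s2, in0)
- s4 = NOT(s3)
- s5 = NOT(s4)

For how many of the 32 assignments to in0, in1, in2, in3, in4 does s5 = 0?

s5 = NOT(s4) must be 0, so s4 = 1.
s4 = NOT(s3) must be 1, so s3 = 0.
s3 = XOR(s2, in0) must be 0, so s2 and in0 are equal.
Enumerating the 32 input combinations, 16 give s5 = 0 and 16 give s5 = 1.

16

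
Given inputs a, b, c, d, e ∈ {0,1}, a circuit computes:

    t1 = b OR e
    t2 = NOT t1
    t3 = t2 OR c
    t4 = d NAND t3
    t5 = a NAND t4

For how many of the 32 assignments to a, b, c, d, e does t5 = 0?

t5 = a NAND t4 must be 0, so both a = 1 and t4 = 1.
Enumerating the 32 input combinations, 11 give t5 = 0 and 21 give t5 = 1.

11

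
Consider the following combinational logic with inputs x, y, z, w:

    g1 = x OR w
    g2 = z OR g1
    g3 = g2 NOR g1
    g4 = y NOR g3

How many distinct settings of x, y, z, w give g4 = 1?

7

g4 = y NOR g3 must be 1, so both y = 0 and g3 = 0.
g3 = g2 NOR g1 must be 0, so at least one of g2, g1 is 1.
Enumerating the 16 input combinations, 7 give g4 = 1 and 9 give g4 = 0.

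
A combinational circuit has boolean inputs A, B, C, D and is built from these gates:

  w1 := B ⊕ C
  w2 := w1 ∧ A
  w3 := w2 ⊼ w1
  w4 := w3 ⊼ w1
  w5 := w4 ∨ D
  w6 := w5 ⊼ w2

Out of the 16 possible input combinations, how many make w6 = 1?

12

w6 = w5 ⊼ w2 must be 1, so at least one of w5, w2 is 0.
Enumerating the 16 input combinations, 12 give w6 = 1 and 4 give w6 = 0.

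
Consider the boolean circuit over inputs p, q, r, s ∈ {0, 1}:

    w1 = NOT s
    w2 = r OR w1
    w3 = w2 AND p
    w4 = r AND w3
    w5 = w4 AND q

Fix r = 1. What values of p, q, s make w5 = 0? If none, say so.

Check with r = 1 and p=0, q=0, s=0:
w1 = NOT s = NOT 0 = 1
w2 = r OR w1 = 1 OR 1 = 1
w3 = w2 AND p = 1 AND 0 = 0
w4 = r AND w3 = 1 AND 0 = 0
w5 = w4 AND q = 0 AND 0 = 0
So w5 = 0.

p=0 q=0 s=0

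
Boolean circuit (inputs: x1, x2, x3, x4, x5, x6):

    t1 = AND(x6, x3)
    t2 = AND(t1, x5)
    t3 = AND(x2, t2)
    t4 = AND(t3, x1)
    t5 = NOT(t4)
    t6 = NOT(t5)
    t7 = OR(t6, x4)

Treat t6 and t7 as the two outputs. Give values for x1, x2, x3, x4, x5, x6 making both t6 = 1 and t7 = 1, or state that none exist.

x1=1, x2=1, x3=1, x4=0, x5=1, x6=1

Check with x1=1, x2=1, x3=1, x4=0, x5=1, x6=1:
t1 = AND(x6, x3) = AND(1, 1) = 1
t2 = AND(t1, x5) = AND(1, 1) = 1
t3 = AND(x2, t2) = AND(1, 1) = 1
t4 = AND(t3, x1) = AND(1, 1) = 1
t5 = NOT(t4) = NOT 1 = 0
t6 = NOT(t5) = NOT 0 = 1
t7 = OR(t6, x4) = OR(1, 0) = 1
So t6 = 1 and t7 = 1.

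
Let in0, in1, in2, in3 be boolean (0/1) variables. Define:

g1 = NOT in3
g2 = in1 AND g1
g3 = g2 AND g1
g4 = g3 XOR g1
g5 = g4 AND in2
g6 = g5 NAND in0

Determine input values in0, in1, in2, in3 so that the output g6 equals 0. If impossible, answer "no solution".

Check with in0=1, in1=0, in2=1, in3=0:
g1 = NOT in3 = NOT 0 = 1
g2 = in1 AND g1 = 0 AND 1 = 0
g3 = g2 AND g1 = 0 AND 1 = 0
g4 = g3 XOR g1 = 0 XOR 1 = 1
g5 = g4 AND in2 = 1 AND 1 = 1
g6 = g5 NAND in0 = 1 NAND 1 = 0
So g6 = 0 as required.

in0=1, in1=0, in2=1, in3=0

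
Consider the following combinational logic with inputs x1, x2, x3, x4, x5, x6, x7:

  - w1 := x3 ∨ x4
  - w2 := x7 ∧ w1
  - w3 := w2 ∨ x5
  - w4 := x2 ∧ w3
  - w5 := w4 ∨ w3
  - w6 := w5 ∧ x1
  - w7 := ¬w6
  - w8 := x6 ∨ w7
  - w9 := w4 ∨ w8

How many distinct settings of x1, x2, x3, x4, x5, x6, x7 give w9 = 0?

11

w9 = w4 ∨ w8 must be 0, so both w4 = 0 and w8 = 0.
Enumerating the 128 input combinations, 11 give w9 = 0 and 117 give w9 = 1.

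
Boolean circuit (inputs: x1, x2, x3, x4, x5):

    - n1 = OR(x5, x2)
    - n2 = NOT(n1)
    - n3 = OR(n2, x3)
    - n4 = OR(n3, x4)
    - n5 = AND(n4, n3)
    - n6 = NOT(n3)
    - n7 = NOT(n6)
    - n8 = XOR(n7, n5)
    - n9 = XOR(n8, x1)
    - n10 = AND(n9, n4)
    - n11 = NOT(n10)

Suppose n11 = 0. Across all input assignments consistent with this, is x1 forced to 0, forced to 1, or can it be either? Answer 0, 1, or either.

n11 = NOT(n10) must be 0, so n10 = 1.
n10 = AND(n9, n4) must be 1, so both n9 = 1 and n4 = 1.
Every assignment with n11 = 0 has x1 = 1; there are 13 such assignment(s).

1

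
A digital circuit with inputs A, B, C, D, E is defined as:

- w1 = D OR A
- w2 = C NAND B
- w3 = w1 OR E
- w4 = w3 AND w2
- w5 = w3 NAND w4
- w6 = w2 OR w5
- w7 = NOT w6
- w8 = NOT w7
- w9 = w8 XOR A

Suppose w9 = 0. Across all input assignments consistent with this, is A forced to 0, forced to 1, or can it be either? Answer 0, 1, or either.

w9 = w8 XOR A must be 0, so w8 and A are equal.
Every assignment with w9 = 0 has A = 1; there are 16 such assignment(s).

1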